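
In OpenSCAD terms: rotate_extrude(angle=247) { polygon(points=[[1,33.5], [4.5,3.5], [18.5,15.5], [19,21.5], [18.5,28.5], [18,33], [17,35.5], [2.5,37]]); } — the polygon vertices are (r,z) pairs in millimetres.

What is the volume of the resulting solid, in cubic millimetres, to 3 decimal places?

Volume = 18361.021 mm³

Profile (r,z), 8 vertices: (1,33.5) (4.5,3.5) (18.5,15.5) (19,21.5) (18.5,28.5) (18,33) (17,35.5) (2.5,37)
edge 0: (1,33.5)→(4.5,3.5)  cross = 1·3.5 − 4.5·33.5 = -147.2500; (r_i+r_j)·cross = 5.5·-147.2500 = -809.8750
edge 1: (4.5,3.5)→(18.5,15.5)  cross = 4.5·15.5 − 18.5·3.5 = 5.0000; (r_i+r_j)·cross = 23·5.0000 = 115.0000
edge 2: (18.5,15.5)→(19,21.5)  cross = 18.5·21.5 − 19·15.5 = 103.2500; (r_i+r_j)·cross = 37.5·103.2500 = 3871.8750
edge 3: (19,21.5)→(18.5,28.5)  cross = 19·28.5 − 18.5·21.5 = 143.7500; (r_i+r_j)·cross = 37.5·143.7500 = 5390.6250
edge 4: (18.5,28.5)→(18,33)  cross = 18.5·33 − 18·28.5 = 97.5000; (r_i+r_j)·cross = 36.5·97.5000 = 3558.7500
edge 5: (18,33)→(17,35.5)  cross = 18·35.5 − 17·33 = 78.0000; (r_i+r_j)·cross = 35·78.0000 = 2730.0000
edge 6: (17,35.5)→(2.5,37)  cross = 17·37 − 2.5·35.5 = 540.2500; (r_i+r_j)·cross = 19.5·540.2500 = 10534.8750
edge 7: (2.5,37)→(1,33.5)  cross = 2.5·33.5 − 1·37 = 46.7500; (r_i+r_j)·cross = 3.5·46.7500 = 163.6250
Σcross = 867.2500 → A = |Σcross|/2 = 433.6250 mm²
Σ(r_i+r_j)·cross = 25554.8750 → first moment M = |Σ|/6 = 4259.1458
R_c = M/A = 4259.1458/433.6250 = 9.8222 mm
θ = 247° = 4.310963 rad
V = θ·R_c·A = 4.310963·9.8222·433.6250 = 18361.021 mm³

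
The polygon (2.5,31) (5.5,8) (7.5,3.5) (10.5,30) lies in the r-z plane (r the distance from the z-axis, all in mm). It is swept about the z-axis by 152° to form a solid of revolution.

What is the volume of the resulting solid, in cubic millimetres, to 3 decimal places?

Profile (r,z), 4 vertices: (2.5,31) (5.5,8) (7.5,3.5) (10.5,30)
edge 0: (2.5,31)→(5.5,8)  cross = 2.5·8 − 5.5·31 = -150.5000; (r_i+r_j)·cross = 8·-150.5000 = -1204.0000
edge 1: (5.5,8)→(7.5,3.5)  cross = 5.5·3.5 − 7.5·8 = -40.7500; (r_i+r_j)·cross = 13·-40.7500 = -529.7500
edge 2: (7.5,3.5)→(10.5,30)  cross = 7.5·30 − 10.5·3.5 = 188.2500; (r_i+r_j)·cross = 18·188.2500 = 3388.5000
edge 3: (10.5,30)→(2.5,31)  cross = 10.5·31 − 2.5·30 = 250.5000; (r_i+r_j)·cross = 13·250.5000 = 3256.5000
Σcross = 247.5000 → A = |Σcross|/2 = 123.7500 mm²
Σ(r_i+r_j)·cross = 4911.2500 → first moment M = |Σ|/6 = 818.5417
R_c = M/A = 818.5417/123.7500 = 6.6145 mm
θ = 152° = 2.652900 rad
V = θ·R_c·A = 2.652900·6.6145·123.7500 = 2171.510 mm³

Volume = 2171.510 mm³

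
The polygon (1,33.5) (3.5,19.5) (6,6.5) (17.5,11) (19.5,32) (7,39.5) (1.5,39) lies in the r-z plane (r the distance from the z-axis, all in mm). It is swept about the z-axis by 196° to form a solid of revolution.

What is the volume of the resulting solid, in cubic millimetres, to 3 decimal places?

Profile (r,z), 7 vertices: (1,33.5) (3.5,19.5) (6,6.5) (17.5,11) (19.5,32) (7,39.5) (1.5,39)
edge 0: (1,33.5)→(3.5,19.5)  cross = 1·19.5 − 3.5·33.5 = -97.7500; (r_i+r_j)·cross = 4.5·-97.7500 = -439.8750
edge 1: (3.5,19.5)→(6,6.5)  cross = 3.5·6.5 − 6·19.5 = -94.2500; (r_i+r_j)·cross = 9.5·-94.2500 = -895.3750
edge 2: (6,6.5)→(17.5,11)  cross = 6·11 − 17.5·6.5 = -47.7500; (r_i+r_j)·cross = 23.5·-47.7500 = -1122.1250
edge 3: (17.5,11)→(19.5,32)  cross = 17.5·32 − 19.5·11 = 345.5000; (r_i+r_j)·cross = 37·345.5000 = 12783.5000
edge 4: (19.5,32)→(7,39.5)  cross = 19.5·39.5 − 7·32 = 546.2500; (r_i+r_j)·cross = 26.5·546.2500 = 14475.6250
edge 5: (7,39.5)→(1.5,39)  cross = 7·39 − 1.5·39.5 = 213.7500; (r_i+r_j)·cross = 8.5·213.7500 = 1816.8750
edge 6: (1.5,39)→(1,33.5)  cross = 1.5·33.5 − 1·39 = 11.2500; (r_i+r_j)·cross = 2.5·11.2500 = 28.1250
Σcross = 877.0000 → A = |Σcross|/2 = 438.5000 mm²
Σ(r_i+r_j)·cross = 26646.7500 → first moment M = |Σ|/6 = 4441.1250
R_c = M/A = 4441.1250/438.5000 = 10.1280 mm
θ = 196° = 3.420845 rad
V = θ·R_c·A = 3.420845·10.1280·438.5000 = 15192.402 mm³

Volume = 15192.402 mm³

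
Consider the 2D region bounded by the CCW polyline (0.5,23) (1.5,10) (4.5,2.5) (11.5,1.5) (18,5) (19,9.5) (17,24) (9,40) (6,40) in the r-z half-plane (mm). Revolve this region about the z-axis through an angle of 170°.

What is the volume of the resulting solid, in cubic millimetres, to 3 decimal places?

Profile (r,z), 9 vertices: (0.5,23) (1.5,10) (4.5,2.5) (11.5,1.5) (18,5) (19,9.5) (17,24) (9,40) (6,40)
edge 0: (0.5,23)→(1.5,10)  cross = 0.5·10 − 1.5·23 = -29.5000; (r_i+r_j)·cross = 2·-29.5000 = -59.0000
edge 1: (1.5,10)→(4.5,2.5)  cross = 1.5·2.5 − 4.5·10 = -41.2500; (r_i+r_j)·cross = 6·-41.2500 = -247.5000
edge 2: (4.5,2.5)→(11.5,1.5)  cross = 4.5·1.5 − 11.5·2.5 = -22.0000; (r_i+r_j)·cross = 16·-22.0000 = -352.0000
edge 3: (11.5,1.5)→(18,5)  cross = 11.5·5 − 18·1.5 = 30.5000; (r_i+r_j)·cross = 29.5·30.5000 = 899.7500
edge 4: (18,5)→(19,9.5)  cross = 18·9.5 − 19·5 = 76.0000; (r_i+r_j)·cross = 37·76.0000 = 2812.0000
edge 5: (19,9.5)→(17,24)  cross = 19·24 − 17·9.5 = 294.5000; (r_i+r_j)·cross = 36·294.5000 = 10602.0000
edge 6: (17,24)→(9,40)  cross = 17·40 − 9·24 = 464.0000; (r_i+r_j)·cross = 26·464.0000 = 12064.0000
edge 7: (9,40)→(6,40)  cross = 9·40 − 6·40 = 120.0000; (r_i+r_j)·cross = 15·120.0000 = 1800.0000
edge 8: (6,40)→(0.5,23)  cross = 6·23 − 0.5·40 = 118.0000; (r_i+r_j)·cross = 6.5·118.0000 = 767.0000
Σcross = 1010.2500 → A = |Σcross|/2 = 505.1250 mm²
Σ(r_i+r_j)·cross = 28286.2500 → first moment M = |Σ|/6 = 4714.3750
R_c = M/A = 4714.3750/505.1250 = 9.3331 mm
θ = 170° = 2.967060 rad
V = θ·R_c·A = 2.967060·9.3331·505.1250 = 13987.832 mm³

Volume = 13987.832 mm³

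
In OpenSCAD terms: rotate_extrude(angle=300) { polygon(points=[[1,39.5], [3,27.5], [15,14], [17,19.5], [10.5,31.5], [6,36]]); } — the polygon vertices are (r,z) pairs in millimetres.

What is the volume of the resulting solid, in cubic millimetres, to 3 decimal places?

Profile (r,z), 6 vertices: (1,39.5) (3,27.5) (15,14) (17,19.5) (10.5,31.5) (6,36)
edge 0: (1,39.5)→(3,27.5)  cross = 1·27.5 − 3·39.5 = -91.0000; (r_i+r_j)·cross = 4·-91.0000 = -364.0000
edge 1: (3,27.5)→(15,14)  cross = 3·14 − 15·27.5 = -370.5000; (r_i+r_j)·cross = 18·-370.5000 = -6669.0000
edge 2: (15,14)→(17,19.5)  cross = 15·19.5 − 17·14 = 54.5000; (r_i+r_j)·cross = 32·54.5000 = 1744.0000
edge 3: (17,19.5)→(10.5,31.5)  cross = 17·31.5 − 10.5·19.5 = 330.7500; (r_i+r_j)·cross = 27.5·330.7500 = 9095.6250
edge 4: (10.5,31.5)→(6,36)  cross = 10.5·36 − 6·31.5 = 189.0000; (r_i+r_j)·cross = 16.5·189.0000 = 3118.5000
edge 5: (6,36)→(1,39.5)  cross = 6·39.5 − 1·36 = 201.0000; (r_i+r_j)·cross = 7·201.0000 = 1407.0000
Σcross = 313.7500 → A = |Σcross|/2 = 156.8750 mm²
Σ(r_i+r_j)·cross = 8332.1250 → first moment M = |Σ|/6 = 1388.6875
R_c = M/A = 1388.6875/156.8750 = 8.8522 mm
θ = 300° = 5.235988 rad
V = θ·R_c·A = 5.235988·8.8522·156.8750 = 7271.151 mm³

Volume = 7271.151 mm³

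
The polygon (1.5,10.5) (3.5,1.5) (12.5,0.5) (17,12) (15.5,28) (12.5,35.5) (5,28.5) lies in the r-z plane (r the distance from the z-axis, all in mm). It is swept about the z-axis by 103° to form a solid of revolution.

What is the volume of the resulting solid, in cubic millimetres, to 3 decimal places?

Volume = 6577.520 mm³

Profile (r,z), 7 vertices: (1.5,10.5) (3.5,1.5) (12.5,0.5) (17,12) (15.5,28) (12.5,35.5) (5,28.5)
edge 0: (1.5,10.5)→(3.5,1.5)  cross = 1.5·1.5 − 3.5·10.5 = -34.5000; (r_i+r_j)·cross = 5·-34.5000 = -172.5000
edge 1: (3.5,1.5)→(12.5,0.5)  cross = 3.5·0.5 − 12.5·1.5 = -17.0000; (r_i+r_j)·cross = 16·-17.0000 = -272.0000
edge 2: (12.5,0.5)→(17,12)  cross = 12.5·12 − 17·0.5 = 141.5000; (r_i+r_j)·cross = 29.5·141.5000 = 4174.2500
edge 3: (17,12)→(15.5,28)  cross = 17·28 − 15.5·12 = 290.0000; (r_i+r_j)·cross = 32.5·290.0000 = 9425.0000
edge 4: (15.5,28)→(12.5,35.5)  cross = 15.5·35.5 − 12.5·28 = 200.2500; (r_i+r_j)·cross = 28·200.2500 = 5607.0000
edge 5: (12.5,35.5)→(5,28.5)  cross = 12.5·28.5 − 5·35.5 = 178.7500; (r_i+r_j)·cross = 17.5·178.7500 = 3128.1250
edge 6: (5,28.5)→(1.5,10.5)  cross = 5·10.5 − 1.5·28.5 = 9.7500; (r_i+r_j)·cross = 6.5·9.7500 = 63.3750
Σcross = 768.7500 → A = |Σcross|/2 = 384.3750 mm²
Σ(r_i+r_j)·cross = 21953.2500 → first moment M = |Σ|/6 = 3658.8750
R_c = M/A = 3658.8750/384.3750 = 9.5190 mm
θ = 103° = 1.797689 rad
V = θ·R_c·A = 1.797689·9.5190·384.3750 = 6577.520 mm³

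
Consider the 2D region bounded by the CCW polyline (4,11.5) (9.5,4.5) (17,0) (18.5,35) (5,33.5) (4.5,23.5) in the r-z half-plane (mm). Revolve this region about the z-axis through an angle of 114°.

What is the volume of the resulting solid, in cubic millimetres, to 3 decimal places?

Volume = 9165.771 mm³

Profile (r,z), 6 vertices: (4,11.5) (9.5,4.5) (17,0) (18.5,35) (5,33.5) (4.5,23.5)
edge 0: (4,11.5)→(9.5,4.5)  cross = 4·4.5 − 9.5·11.5 = -91.2500; (r_i+r_j)·cross = 13.5·-91.2500 = -1231.8750
edge 1: (9.5,4.5)→(17,0)  cross = 9.5·0 − 17·4.5 = -76.5000; (r_i+r_j)·cross = 26.5·-76.5000 = -2027.2500
edge 2: (17,0)→(18.5,35)  cross = 17·35 − 18.5·0 = 595.0000; (r_i+r_j)·cross = 35.5·595.0000 = 21122.5000
edge 3: (18.5,35)→(5,33.5)  cross = 18.5·33.5 − 5·35 = 444.7500; (r_i+r_j)·cross = 23.5·444.7500 = 10451.6250
edge 4: (5,33.5)→(4.5,23.5)  cross = 5·23.5 − 4.5·33.5 = -33.2500; (r_i+r_j)·cross = 9.5·-33.2500 = -315.8750
edge 5: (4.5,23.5)→(4,11.5)  cross = 4.5·11.5 − 4·23.5 = -42.2500; (r_i+r_j)·cross = 8.5·-42.2500 = -359.1250
Σcross = 796.5000 → A = |Σcross|/2 = 398.2500 mm²
Σ(r_i+r_j)·cross = 27640.0000 → first moment M = |Σ|/6 = 4606.6667
R_c = M/A = 4606.6667/398.2500 = 11.5673 mm
θ = 114° = 1.989675 rad
V = θ·R_c·A = 1.989675·11.5673·398.2500 = 9165.771 mm³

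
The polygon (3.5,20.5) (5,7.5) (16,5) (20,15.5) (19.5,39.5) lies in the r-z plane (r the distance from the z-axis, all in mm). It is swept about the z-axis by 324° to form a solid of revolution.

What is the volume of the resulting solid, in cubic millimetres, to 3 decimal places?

Volume = 26356.863 mm³

Profile (r,z), 5 vertices: (3.5,20.5) (5,7.5) (16,5) (20,15.5) (19.5,39.5)
edge 0: (3.5,20.5)→(5,7.5)  cross = 3.5·7.5 − 5·20.5 = -76.2500; (r_i+r_j)·cross = 8.5·-76.2500 = -648.1250
edge 1: (5,7.5)→(16,5)  cross = 5·5 − 16·7.5 = -95.0000; (r_i+r_j)·cross = 21·-95.0000 = -1995.0000
edge 2: (16,5)→(20,15.5)  cross = 16·15.5 − 20·5 = 148.0000; (r_i+r_j)·cross = 36·148.0000 = 5328.0000
edge 3: (20,15.5)→(19.5,39.5)  cross = 20·39.5 − 19.5·15.5 = 487.7500; (r_i+r_j)·cross = 39.5·487.7500 = 19266.1250
edge 4: (19.5,39.5)→(3.5,20.5)  cross = 19.5·20.5 − 3.5·39.5 = 261.5000; (r_i+r_j)·cross = 23·261.5000 = 6014.5000
Σcross = 726.0000 → A = |Σcross|/2 = 363.0000 mm²
Σ(r_i+r_j)·cross = 27965.5000 → first moment M = |Σ|/6 = 4660.9167
R_c = M/A = 4660.9167/363.0000 = 12.8400 mm
θ = 324° = 5.654867 rad
V = θ·R_c·A = 5.654867·12.8400·363.0000 = 26356.863 mm³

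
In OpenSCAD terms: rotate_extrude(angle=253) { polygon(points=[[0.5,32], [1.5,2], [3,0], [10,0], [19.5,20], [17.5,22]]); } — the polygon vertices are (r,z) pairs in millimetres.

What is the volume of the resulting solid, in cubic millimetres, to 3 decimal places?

Volume = 13676.842 mm³

Profile (r,z), 6 vertices: (0.5,32) (1.5,2) (3,0) (10,0) (19.5,20) (17.5,22)
edge 0: (0.5,32)→(1.5,2)  cross = 0.5·2 − 1.5·32 = -47.0000; (r_i+r_j)·cross = 2·-47.0000 = -94.0000
edge 1: (1.5,2)→(3,0)  cross = 1.5·0 − 3·2 = -6.0000; (r_i+r_j)·cross = 4.5·-6.0000 = -27.0000
edge 2: (3,0)→(10,0)  cross = 3·0 − 10·0 = 0.0000; (r_i+r_j)·cross = 13·0.0000 = 0.0000
edge 3: (10,0)→(19.5,20)  cross = 10·20 − 19.5·0 = 200.0000; (r_i+r_j)·cross = 29.5·200.0000 = 5900.0000
edge 4: (19.5,20)→(17.5,22)  cross = 19.5·22 − 17.5·20 = 79.0000; (r_i+r_j)·cross = 37·79.0000 = 2923.0000
edge 5: (17.5,22)→(0.5,32)  cross = 17.5·32 − 0.5·22 = 549.0000; (r_i+r_j)·cross = 18·549.0000 = 9882.0000
Σcross = 775.0000 → A = |Σcross|/2 = 387.5000 mm²
Σ(r_i+r_j)·cross = 18584.0000 → first moment M = |Σ|/6 = 3097.3333
R_c = M/A = 3097.3333/387.5000 = 7.9931 mm
θ = 253° = 4.415683 rad
V = θ·R_c·A = 4.415683·7.9931·387.5000 = 13676.842 mm³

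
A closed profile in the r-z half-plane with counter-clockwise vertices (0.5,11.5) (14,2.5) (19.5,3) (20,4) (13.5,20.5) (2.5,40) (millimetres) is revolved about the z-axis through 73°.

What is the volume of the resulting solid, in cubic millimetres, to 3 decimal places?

Profile (r,z), 6 vertices: (0.5,11.5) (14,2.5) (19.5,3) (20,4) (13.5,20.5) (2.5,40)
edge 0: (0.5,11.5)→(14,2.5)  cross = 0.5·2.5 − 14·11.5 = -159.7500; (r_i+r_j)·cross = 14.5·-159.7500 = -2316.3750
edge 1: (14,2.5)→(19.5,3)  cross = 14·3 − 19.5·2.5 = -6.7500; (r_i+r_j)·cross = 33.5·-6.7500 = -226.1250
edge 2: (19.5,3)→(20,4)  cross = 19.5·4 − 20·3 = 18.0000; (r_i+r_j)·cross = 39.5·18.0000 = 711.0000
edge 3: (20,4)→(13.5,20.5)  cross = 20·20.5 − 13.5·4 = 356.0000; (r_i+r_j)·cross = 33.5·356.0000 = 11926.0000
edge 4: (13.5,20.5)→(2.5,40)  cross = 13.5·40 − 2.5·20.5 = 488.7500; (r_i+r_j)·cross = 16·488.7500 = 7820.0000
edge 5: (2.5,40)→(0.5,11.5)  cross = 2.5·11.5 − 0.5·40 = 8.7500; (r_i+r_j)·cross = 3·8.7500 = 26.2500
Σcross = 705.0000 → A = |Σcross|/2 = 352.5000 mm²
Σ(r_i+r_j)·cross = 17940.7500 → first moment M = |Σ|/6 = 2990.1250
R_c = M/A = 2990.1250/352.5000 = 8.4826 mm
θ = 73° = 1.274090 rad
V = θ·R_c·A = 1.274090·8.4826·352.5000 = 3809.689 mm³

Volume = 3809.689 mm³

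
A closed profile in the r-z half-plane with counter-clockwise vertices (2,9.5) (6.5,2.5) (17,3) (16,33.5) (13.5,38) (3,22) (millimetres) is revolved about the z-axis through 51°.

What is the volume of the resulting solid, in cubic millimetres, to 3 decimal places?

Profile (r,z), 6 vertices: (2,9.5) (6.5,2.5) (17,3) (16,33.5) (13.5,38) (3,22)
edge 0: (2,9.5)→(6.5,2.5)  cross = 2·2.5 − 6.5·9.5 = -56.7500; (r_i+r_j)·cross = 8.5·-56.7500 = -482.3750
edge 1: (6.5,2.5)→(17,3)  cross = 6.5·3 − 17·2.5 = -23.0000; (r_i+r_j)·cross = 23.5·-23.0000 = -540.5000
edge 2: (17,3)→(16,33.5)  cross = 17·33.5 − 16·3 = 521.5000; (r_i+r_j)·cross = 33·521.5000 = 17209.5000
edge 3: (16,33.5)→(13.5,38)  cross = 16·38 − 13.5·33.5 = 155.7500; (r_i+r_j)·cross = 29.5·155.7500 = 4594.6250
edge 4: (13.5,38)→(3,22)  cross = 13.5·22 − 3·38 = 183.0000; (r_i+r_j)·cross = 16.5·183.0000 = 3019.5000
edge 5: (3,22)→(2,9.5)  cross = 3·9.5 − 2·22 = -15.5000; (r_i+r_j)·cross = 5·-15.5000 = -77.5000
Σcross = 765.0000 → A = |Σcross|/2 = 382.5000 mm²
Σ(r_i+r_j)·cross = 23723.2500 → first moment M = |Σ|/6 = 3953.8750
R_c = M/A = 3953.8750/382.5000 = 10.3369 mm
θ = 51° = 0.890118 rad
V = θ·R_c·A = 0.890118·10.3369·382.5000 = 3519.415 mm³

Volume = 3519.415 mm³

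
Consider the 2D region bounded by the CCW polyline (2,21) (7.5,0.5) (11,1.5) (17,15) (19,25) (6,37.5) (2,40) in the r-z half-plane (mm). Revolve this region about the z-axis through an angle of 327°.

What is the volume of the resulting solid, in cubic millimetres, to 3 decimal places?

Profile (r,z), 7 vertices: (2,21) (7.5,0.5) (11,1.5) (17,15) (19,25) (6,37.5) (2,40)
edge 0: (2,21)→(7.5,0.5)  cross = 2·0.5 − 7.5·21 = -156.5000; (r_i+r_j)·cross = 9.5·-156.5000 = -1486.7500
edge 1: (7.5,0.5)→(11,1.5)  cross = 7.5·1.5 − 11·0.5 = 5.7500; (r_i+r_j)·cross = 18.5·5.7500 = 106.3750
edge 2: (11,1.5)→(17,15)  cross = 11·15 − 17·1.5 = 139.5000; (r_i+r_j)·cross = 28·139.5000 = 3906.0000
edge 3: (17,15)→(19,25)  cross = 17·25 − 19·15 = 140.0000; (r_i+r_j)·cross = 36·140.0000 = 5040.0000
edge 4: (19,25)→(6,37.5)  cross = 19·37.5 − 6·25 = 562.5000; (r_i+r_j)·cross = 25·562.5000 = 14062.5000
edge 5: (6,37.5)→(2,40)  cross = 6·40 − 2·37.5 = 165.0000; (r_i+r_j)·cross = 8·165.0000 = 1320.0000
edge 6: (2,40)→(2,21)  cross = 2·21 − 2·40 = -38.0000; (r_i+r_j)·cross = 4·-38.0000 = -152.0000
Σcross = 818.2500 → A = |Σcross|/2 = 409.1250 mm²
Σ(r_i+r_j)·cross = 22796.1250 → first moment M = |Σ|/6 = 3799.3542
R_c = M/A = 3799.3542/409.1250 = 9.2865 mm
θ = 327° = 5.707227 rad
V = θ·R_c·A = 5.707227·9.2865·409.1250 = 21683.775 mm³

Volume = 21683.775 mm³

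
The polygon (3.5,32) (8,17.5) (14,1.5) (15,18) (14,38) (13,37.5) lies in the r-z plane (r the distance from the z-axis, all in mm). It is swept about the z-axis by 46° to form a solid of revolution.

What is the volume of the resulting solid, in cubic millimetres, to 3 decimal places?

Volume = 1879.643 mm³

Profile (r,z), 6 vertices: (3.5,32) (8,17.5) (14,1.5) (15,18) (14,38) (13,37.5)
edge 0: (3.5,32)→(8,17.5)  cross = 3.5·17.5 − 8·32 = -194.7500; (r_i+r_j)·cross = 11.5·-194.7500 = -2239.6250
edge 1: (8,17.5)→(14,1.5)  cross = 8·1.5 − 14·17.5 = -233.0000; (r_i+r_j)·cross = 22·-233.0000 = -5126.0000
edge 2: (14,1.5)→(15,18)  cross = 14·18 − 15·1.5 = 229.5000; (r_i+r_j)·cross = 29·229.5000 = 6655.5000
edge 3: (15,18)→(14,38)  cross = 15·38 − 14·18 = 318.0000; (r_i+r_j)·cross = 29·318.0000 = 9222.0000
edge 4: (14,38)→(13,37.5)  cross = 14·37.5 − 13·38 = 31.0000; (r_i+r_j)·cross = 27·31.0000 = 837.0000
edge 5: (13,37.5)→(3.5,32)  cross = 13·32 − 3.5·37.5 = 284.7500; (r_i+r_j)·cross = 16.5·284.7500 = 4698.3750
Σcross = 435.5000 → A = |Σcross|/2 = 217.7500 mm²
Σ(r_i+r_j)·cross = 14047.2500 → first moment M = |Σ|/6 = 2341.2083
R_c = M/A = 2341.2083/217.7500 = 10.7518 mm
θ = 46° = 0.802851 rad
V = θ·R_c·A = 0.802851·10.7518·217.7500 = 1879.643 mm³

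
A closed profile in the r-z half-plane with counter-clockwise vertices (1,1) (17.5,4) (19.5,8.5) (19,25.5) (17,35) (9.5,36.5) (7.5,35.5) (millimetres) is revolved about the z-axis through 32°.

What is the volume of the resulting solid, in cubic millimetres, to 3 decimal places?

Profile (r,z), 7 vertices: (1,1) (17.5,4) (19.5,8.5) (19,25.5) (17,35) (9.5,36.5) (7.5,35.5)
edge 0: (1,1)→(17.5,4)  cross = 1·4 − 17.5·1 = -13.5000; (r_i+r_j)·cross = 18.5·-13.5000 = -249.7500
edge 1: (17.5,4)→(19.5,8.5)  cross = 17.5·8.5 − 19.5·4 = 70.7500; (r_i+r_j)·cross = 37·70.7500 = 2617.7500
edge 2: (19.5,8.5)→(19,25.5)  cross = 19.5·25.5 − 19·8.5 = 335.7500; (r_i+r_j)·cross = 38.5·335.7500 = 12926.3750
edge 3: (19,25.5)→(17,35)  cross = 19·35 − 17·25.5 = 231.5000; (r_i+r_j)·cross = 36·231.5000 = 8334.0000
edge 4: (17,35)→(9.5,36.5)  cross = 17·36.5 − 9.5·35 = 288.0000; (r_i+r_j)·cross = 26.5·288.0000 = 7632.0000
edge 5: (9.5,36.5)→(7.5,35.5)  cross = 9.5·35.5 − 7.5·36.5 = 63.5000; (r_i+r_j)·cross = 17·63.5000 = 1079.5000
edge 6: (7.5,35.5)→(1,1)  cross = 7.5·1 − 1·35.5 = -28.0000; (r_i+r_j)·cross = 8.5·-28.0000 = -238.0000
Σcross = 948.0000 → A = |Σcross|/2 = 474.0000 mm²
Σ(r_i+r_j)·cross = 32101.8750 → first moment M = |Σ|/6 = 5350.3125
R_c = M/A = 5350.3125/474.0000 = 11.2876 mm
θ = 32° = 0.558505 rad
V = θ·R_c·A = 0.558505·11.2876·474.0000 = 2988.178 mm³

Volume = 2988.178 mm³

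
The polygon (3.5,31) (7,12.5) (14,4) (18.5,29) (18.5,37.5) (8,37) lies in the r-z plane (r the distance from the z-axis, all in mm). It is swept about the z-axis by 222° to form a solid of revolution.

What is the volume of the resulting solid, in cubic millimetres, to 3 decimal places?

Profile (r,z), 6 vertices: (3.5,31) (7,12.5) (14,4) (18.5,29) (18.5,37.5) (8,37)
edge 0: (3.5,31)→(7,12.5)  cross = 3.5·12.5 − 7·31 = -173.2500; (r_i+r_j)·cross = 10.5·-173.2500 = -1819.1250
edge 1: (7,12.5)→(14,4)  cross = 7·4 − 14·12.5 = -147.0000; (r_i+r_j)·cross = 21·-147.0000 = -3087.0000
edge 2: (14,4)→(18.5,29)  cross = 14·29 − 18.5·4 = 332.0000; (r_i+r_j)·cross = 32.5·332.0000 = 10790.0000
edge 3: (18.5,29)→(18.5,37.5)  cross = 18.5·37.5 − 18.5·29 = 157.2500; (r_i+r_j)·cross = 37·157.2500 = 5818.2500
edge 4: (18.5,37.5)→(8,37)  cross = 18.5·37 − 8·37.5 = 384.5000; (r_i+r_j)·cross = 26.5·384.5000 = 10189.2500
edge 5: (8,37)→(3.5,31)  cross = 8·31 − 3.5·37 = 118.5000; (r_i+r_j)·cross = 11.5·118.5000 = 1362.7500
Σcross = 672.0000 → A = |Σcross|/2 = 336.0000 mm²
Σ(r_i+r_j)·cross = 23254.1250 → first moment M = |Σ|/6 = 3875.6875
R_c = M/A = 3875.6875/336.0000 = 11.5348 mm
θ = 222° = 3.874631 rad
V = θ·R_c·A = 3.874631·11.5348·336.0000 = 15016.859 mm³

Volume = 15016.859 mm³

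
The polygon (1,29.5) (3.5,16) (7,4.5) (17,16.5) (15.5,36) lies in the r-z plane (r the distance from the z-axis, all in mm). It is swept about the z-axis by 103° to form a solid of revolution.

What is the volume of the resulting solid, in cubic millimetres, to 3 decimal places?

Volume = 5411.494 mm³

Profile (r,z), 5 vertices: (1,29.5) (3.5,16) (7,4.5) (17,16.5) (15.5,36)
edge 0: (1,29.5)→(3.5,16)  cross = 1·16 − 3.5·29.5 = -87.2500; (r_i+r_j)·cross = 4.5·-87.2500 = -392.6250
edge 1: (3.5,16)→(7,4.5)  cross = 3.5·4.5 − 7·16 = -96.2500; (r_i+r_j)·cross = 10.5·-96.2500 = -1010.6250
edge 2: (7,4.5)→(17,16.5)  cross = 7·16.5 − 17·4.5 = 39.0000; (r_i+r_j)·cross = 24·39.0000 = 936.0000
edge 3: (17,16.5)→(15.5,36)  cross = 17·36 − 15.5·16.5 = 356.2500; (r_i+r_j)·cross = 32.5·356.2500 = 11578.1250
edge 4: (15.5,36)→(1,29.5)  cross = 15.5·29.5 − 1·36 = 421.2500; (r_i+r_j)·cross = 16.5·421.2500 = 6950.6250
Σcross = 633.0000 → A = |Σcross|/2 = 316.5000 mm²
Σ(r_i+r_j)·cross = 18061.5000 → first moment M = |Σ|/6 = 3010.2500
R_c = M/A = 3010.2500/316.5000 = 9.5111 mm
θ = 103° = 1.797689 rad
V = θ·R_c·A = 1.797689·9.5111·316.5000 = 5411.494 mm³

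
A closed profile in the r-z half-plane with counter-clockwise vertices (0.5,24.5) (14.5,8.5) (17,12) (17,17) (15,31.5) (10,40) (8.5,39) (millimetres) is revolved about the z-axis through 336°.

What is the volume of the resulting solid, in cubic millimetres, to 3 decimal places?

Profile (r,z), 7 vertices: (0.5,24.5) (14.5,8.5) (17,12) (17,17) (15,31.5) (10,40) (8.5,39)
edge 0: (0.5,24.5)→(14.5,8.5)  cross = 0.5·8.5 − 14.5·24.5 = -351.0000; (r_i+r_j)·cross = 15·-351.0000 = -5265.0000
edge 1: (14.5,8.5)→(17,12)  cross = 14.5·12 − 17·8.5 = 29.5000; (r_i+r_j)·cross = 31.5·29.5000 = 929.2500
edge 2: (17,12)→(17,17)  cross = 17·17 − 17·12 = 85.0000; (r_i+r_j)·cross = 34·85.0000 = 2890.0000
edge 3: (17,17)→(15,31.5)  cross = 17·31.5 − 15·17 = 280.5000; (r_i+r_j)·cross = 32·280.5000 = 8976.0000
edge 4: (15,31.5)→(10,40)  cross = 15·40 − 10·31.5 = 285.0000; (r_i+r_j)·cross = 25·285.0000 = 7125.0000
edge 5: (10,40)→(8.5,39)  cross = 10·39 − 8.5·40 = 50.0000; (r_i+r_j)·cross = 18.5·50.0000 = 925.0000
edge 6: (8.5,39)→(0.5,24.5)  cross = 8.5·24.5 − 0.5·39 = 188.7500; (r_i+r_j)·cross = 9·188.7500 = 1698.7500
Σcross = 567.7500 → A = |Σcross|/2 = 283.8750 mm²
Σ(r_i+r_j)·cross = 17279.0000 → first moment M = |Σ|/6 = 2879.8333
R_c = M/A = 2879.8333/283.8750 = 10.1447 mm
θ = 336° = 5.864306 rad
V = θ·R_c·A = 5.864306·10.1447·283.8750 = 16888.225 mm³

Volume = 16888.225 mm³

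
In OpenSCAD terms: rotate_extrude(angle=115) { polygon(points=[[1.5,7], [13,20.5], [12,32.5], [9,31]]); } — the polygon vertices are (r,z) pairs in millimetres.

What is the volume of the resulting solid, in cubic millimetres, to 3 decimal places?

Profile (r,z), 4 vertices: (1.5,7) (13,20.5) (12,32.5) (9,31)
edge 0: (1.5,7)→(13,20.5)  cross = 1.5·20.5 − 13·7 = -60.2500; (r_i+r_j)·cross = 14.5·-60.2500 = -873.6250
edge 1: (13,20.5)→(12,32.5)  cross = 13·32.5 − 12·20.5 = 176.5000; (r_i+r_j)·cross = 25·176.5000 = 4412.5000
edge 2: (12,32.5)→(9,31)  cross = 12·31 − 9·32.5 = 79.5000; (r_i+r_j)·cross = 21·79.5000 = 1669.5000
edge 3: (9,31)→(1.5,7)  cross = 9·7 − 1.5·31 = 16.5000; (r_i+r_j)·cross = 10.5·16.5000 = 173.2500
Σcross = 212.2500 → A = |Σcross|/2 = 106.1250 mm²
Σ(r_i+r_j)·cross = 5381.6250 → first moment M = |Σ|/6 = 896.9375
R_c = M/A = 896.9375/106.1250 = 8.4517 mm
θ = 115° = 2.007129 rad
V = θ·R_c·A = 2.007129·8.4517·106.1250 = 1800.269 mm³

Volume = 1800.269 mm³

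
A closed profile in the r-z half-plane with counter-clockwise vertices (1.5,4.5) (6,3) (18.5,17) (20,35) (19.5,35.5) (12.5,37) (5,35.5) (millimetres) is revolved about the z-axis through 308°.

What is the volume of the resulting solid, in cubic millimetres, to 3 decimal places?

Profile (r,z), 7 vertices: (1.5,4.5) (6,3) (18.5,17) (20,35) (19.5,35.5) (12.5,37) (5,35.5)
edge 0: (1.5,4.5)→(6,3)  cross = 1.5·3 − 6·4.5 = -22.5000; (r_i+r_j)·cross = 7.5·-22.5000 = -168.7500
edge 1: (6,3)→(18.5,17)  cross = 6·17 − 18.5·3 = 46.5000; (r_i+r_j)·cross = 24.5·46.5000 = 1139.2500
edge 2: (18.5,17)→(20,35)  cross = 18.5·35 − 20·17 = 307.5000; (r_i+r_j)·cross = 38.5·307.5000 = 11838.7500
edge 3: (20,35)→(19.5,35.5)  cross = 20·35.5 − 19.5·35 = 27.5000; (r_i+r_j)·cross = 39.5·27.5000 = 1086.2500
edge 4: (19.5,35.5)→(12.5,37)  cross = 19.5·37 − 12.5·35.5 = 277.7500; (r_i+r_j)·cross = 32·277.7500 = 8888.0000
edge 5: (12.5,37)→(5,35.5)  cross = 12.5·35.5 − 5·37 = 258.7500; (r_i+r_j)·cross = 17.5·258.7500 = 4528.1250
edge 6: (5,35.5)→(1.5,4.5)  cross = 5·4.5 − 1.5·35.5 = -30.7500; (r_i+r_j)·cross = 6.5·-30.7500 = -199.8750
Σcross = 864.7500 → A = |Σcross|/2 = 432.3750 mm²
Σ(r_i+r_j)·cross = 27111.7500 → first moment M = |Σ|/6 = 4518.6250
R_c = M/A = 4518.6250/432.3750 = 10.4507 mm
θ = 308° = 5.375614 rad
V = θ·R_c·A = 5.375614·10.4507·432.3750 = 24290.384 mm³

Volume = 24290.384 mm³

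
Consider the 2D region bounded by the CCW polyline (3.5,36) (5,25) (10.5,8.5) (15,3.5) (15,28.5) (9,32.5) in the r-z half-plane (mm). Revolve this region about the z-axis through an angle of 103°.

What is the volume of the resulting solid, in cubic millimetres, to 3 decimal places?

Profile (r,z), 6 vertices: (3.5,36) (5,25) (10.5,8.5) (15,3.5) (15,28.5) (9,32.5)
edge 0: (3.5,36)→(5,25)  cross = 3.5·25 − 5·36 = -92.5000; (r_i+r_j)·cross = 8.5·-92.5000 = -786.2500
edge 1: (5,25)→(10.5,8.5)  cross = 5·8.5 − 10.5·25 = -220.0000; (r_i+r_j)·cross = 15.5·-220.0000 = -3410.0000
edge 2: (10.5,8.5)→(15,3.5)  cross = 10.5·3.5 − 15·8.5 = -90.7500; (r_i+r_j)·cross = 25.5·-90.7500 = -2314.1250
edge 3: (15,3.5)→(15,28.5)  cross = 15·28.5 − 15·3.5 = 375.0000; (r_i+r_j)·cross = 30·375.0000 = 11250.0000
edge 4: (15,28.5)→(9,32.5)  cross = 15·32.5 − 9·28.5 = 231.0000; (r_i+r_j)·cross = 24·231.0000 = 5544.0000
edge 5: (9,32.5)→(3.5,36)  cross = 9·36 − 3.5·32.5 = 210.2500; (r_i+r_j)·cross = 12.5·210.2500 = 2628.1250
Σcross = 413.0000 → A = |Σcross|/2 = 206.5000 mm²
Σ(r_i+r_j)·cross = 12911.7500 → first moment M = |Σ|/6 = 2151.9583
R_c = M/A = 2151.9583/206.5000 = 10.4211 mm
θ = 103° = 1.797689 rad
V = θ·R_c·A = 1.797689·10.4211·206.5000 = 3868.552 mm³

Volume = 3868.552 mm³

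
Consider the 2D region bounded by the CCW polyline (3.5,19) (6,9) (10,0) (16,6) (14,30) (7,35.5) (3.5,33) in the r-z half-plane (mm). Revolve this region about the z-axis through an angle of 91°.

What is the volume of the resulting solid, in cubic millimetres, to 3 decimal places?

Volume = 4770.341 mm³

Profile (r,z), 7 vertices: (3.5,19) (6,9) (10,0) (16,6) (14,30) (7,35.5) (3.5,33)
edge 0: (3.5,19)→(6,9)  cross = 3.5·9 − 6·19 = -82.5000; (r_i+r_j)·cross = 9.5·-82.5000 = -783.7500
edge 1: (6,9)→(10,0)  cross = 6·0 − 10·9 = -90.0000; (r_i+r_j)·cross = 16·-90.0000 = -1440.0000
edge 2: (10,0)→(16,6)  cross = 10·6 − 16·0 = 60.0000; (r_i+r_j)·cross = 26·60.0000 = 1560.0000
edge 3: (16,6)→(14,30)  cross = 16·30 − 14·6 = 396.0000; (r_i+r_j)·cross = 30·396.0000 = 11880.0000
edge 4: (14,30)→(7,35.5)  cross = 14·35.5 − 7·30 = 287.0000; (r_i+r_j)·cross = 21·287.0000 = 6027.0000
edge 5: (7,35.5)→(3.5,33)  cross = 7·33 − 3.5·35.5 = 106.7500; (r_i+r_j)·cross = 10.5·106.7500 = 1120.8750
edge 6: (3.5,33)→(3.5,19)  cross = 3.5·19 − 3.5·33 = -49.0000; (r_i+r_j)·cross = 7·-49.0000 = -343.0000
Σcross = 628.2500 → A = |Σcross|/2 = 314.1250 mm²
Σ(r_i+r_j)·cross = 18021.1250 → first moment M = |Σ|/6 = 3003.5208
R_c = M/A = 3003.5208/314.1250 = 9.5615 mm
θ = 91° = 1.588250 rad
V = θ·R_c·A = 1.588250·9.5615·314.1250 = 4770.341 mm³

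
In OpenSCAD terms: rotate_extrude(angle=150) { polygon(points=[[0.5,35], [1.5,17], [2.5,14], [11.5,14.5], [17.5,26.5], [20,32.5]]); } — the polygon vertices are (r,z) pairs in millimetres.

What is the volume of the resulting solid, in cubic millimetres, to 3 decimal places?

Volume = 6557.420 mm³

Profile (r,z), 6 vertices: (0.5,35) (1.5,17) (2.5,14) (11.5,14.5) (17.5,26.5) (20,32.5)
edge 0: (0.5,35)→(1.5,17)  cross = 0.5·17 − 1.5·35 = -44.0000; (r_i+r_j)·cross = 2·-44.0000 = -88.0000
edge 1: (1.5,17)→(2.5,14)  cross = 1.5·14 − 2.5·17 = -21.5000; (r_i+r_j)·cross = 4·-21.5000 = -86.0000
edge 2: (2.5,14)→(11.5,14.5)  cross = 2.5·14.5 − 11.5·14 = -124.7500; (r_i+r_j)·cross = 14·-124.7500 = -1746.5000
edge 3: (11.5,14.5)→(17.5,26.5)  cross = 11.5·26.5 − 17.5·14.5 = 51.0000; (r_i+r_j)·cross = 29·51.0000 = 1479.0000
edge 4: (17.5,26.5)→(20,32.5)  cross = 17.5·32.5 − 20·26.5 = 38.7500; (r_i+r_j)·cross = 37.5·38.7500 = 1453.1250
edge 5: (20,32.5)→(0.5,35)  cross = 20·35 − 0.5·32.5 = 683.7500; (r_i+r_j)·cross = 20.5·683.7500 = 14016.8750
Σcross = 583.2500 → A = |Σcross|/2 = 291.6250 mm²
Σ(r_i+r_j)·cross = 15028.5000 → first moment M = |Σ|/6 = 2504.7500
R_c = M/A = 2504.7500/291.6250 = 8.5889 mm
θ = 150° = 2.617994 rad
V = θ·R_c·A = 2.617994·8.5889·291.6250 = 6557.420 mm³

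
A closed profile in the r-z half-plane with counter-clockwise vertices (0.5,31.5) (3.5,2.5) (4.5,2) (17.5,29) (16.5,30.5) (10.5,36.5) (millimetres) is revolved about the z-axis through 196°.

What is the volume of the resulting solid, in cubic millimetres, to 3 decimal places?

Volume = 8301.821 mm³

Profile (r,z), 6 vertices: (0.5,31.5) (3.5,2.5) (4.5,2) (17.5,29) (16.5,30.5) (10.5,36.5)
edge 0: (0.5,31.5)→(3.5,2.5)  cross = 0.5·2.5 − 3.5·31.5 = -109.0000; (r_i+r_j)·cross = 4·-109.0000 = -436.0000
edge 1: (3.5,2.5)→(4.5,2)  cross = 3.5·2 − 4.5·2.5 = -4.2500; (r_i+r_j)·cross = 8·-4.2500 = -34.0000
edge 2: (4.5,2)→(17.5,29)  cross = 4.5·29 − 17.5·2 = 95.5000; (r_i+r_j)·cross = 22·95.5000 = 2101.0000
edge 3: (17.5,29)→(16.5,30.5)  cross = 17.5·30.5 − 16.5·29 = 55.2500; (r_i+r_j)·cross = 34·55.2500 = 1878.5000
edge 4: (16.5,30.5)→(10.5,36.5)  cross = 16.5·36.5 − 10.5·30.5 = 282.0000; (r_i+r_j)·cross = 27·282.0000 = 7614.0000
edge 5: (10.5,36.5)→(0.5,31.5)  cross = 10.5·31.5 − 0.5·36.5 = 312.5000; (r_i+r_j)·cross = 11·312.5000 = 3437.5000
Σcross = 632.0000 → A = |Σcross|/2 = 316.0000 mm²
Σ(r_i+r_j)·cross = 14561.0000 → first moment M = |Σ|/6 = 2426.8333
R_c = M/A = 2426.8333/316.0000 = 7.6799 mm
θ = 196° = 3.420845 rad
V = θ·R_c·A = 3.420845·7.6799·316.0000 = 8301.821 mm³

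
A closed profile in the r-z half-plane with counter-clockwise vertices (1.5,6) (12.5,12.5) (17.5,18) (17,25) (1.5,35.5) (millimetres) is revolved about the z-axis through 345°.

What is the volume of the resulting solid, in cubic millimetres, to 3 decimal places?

Profile (r,z), 5 vertices: (1.5,6) (12.5,12.5) (17.5,18) (17,25) (1.5,35.5)
edge 0: (1.5,6)→(12.5,12.5)  cross = 1.5·12.5 − 12.5·6 = -56.2500; (r_i+r_j)·cross = 14·-56.2500 = -787.5000
edge 1: (12.5,12.5)→(17.5,18)  cross = 12.5·18 − 17.5·12.5 = 6.2500; (r_i+r_j)·cross = 30·6.2500 = 187.5000
edge 2: (17.5,18)→(17,25)  cross = 17.5·25 − 17·18 = 131.5000; (r_i+r_j)·cross = 34.5·131.5000 = 4536.7500
edge 3: (17,25)→(1.5,35.5)  cross = 17·35.5 − 1.5·25 = 566.0000; (r_i+r_j)·cross = 18.5·566.0000 = 10471.0000
edge 4: (1.5,35.5)→(1.5,6)  cross = 1.5·6 − 1.5·35.5 = -44.2500; (r_i+r_j)·cross = 3·-44.2500 = -132.7500
Σcross = 603.2500 → A = |Σcross|/2 = 301.6250 mm²
Σ(r_i+r_j)·cross = 14275.0000 → first moment M = |Σ|/6 = 2379.1667
R_c = M/A = 2379.1667/301.6250 = 7.8878 mm
θ = 345° = 6.021386 rad
V = θ·R_c·A = 6.021386·7.8878·301.6250 = 14325.881 mm³

Volume = 14325.881 mm³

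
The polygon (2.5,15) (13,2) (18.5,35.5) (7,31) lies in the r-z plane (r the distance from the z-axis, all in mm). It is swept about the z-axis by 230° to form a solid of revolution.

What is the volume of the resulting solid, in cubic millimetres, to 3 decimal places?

Profile (r,z), 4 vertices: (2.5,15) (13,2) (18.5,35.5) (7,31)
edge 0: (2.5,15)→(13,2)  cross = 2.5·2 − 13·15 = -190.0000; (r_i+r_j)·cross = 15.5·-190.0000 = -2945.0000
edge 1: (13,2)→(18.5,35.5)  cross = 13·35.5 − 18.5·2 = 424.5000; (r_i+r_j)·cross = 31.5·424.5000 = 13371.7500
edge 2: (18.5,35.5)→(7,31)  cross = 18.5·31 − 7·35.5 = 325.0000; (r_i+r_j)·cross = 25.5·325.0000 = 8287.5000
edge 3: (7,31)→(2.5,15)  cross = 7·15 − 2.5·31 = 27.5000; (r_i+r_j)·cross = 9.5·27.5000 = 261.2500
Σcross = 587.0000 → A = |Σcross|/2 = 293.5000 mm²
Σ(r_i+r_j)·cross = 18975.5000 → first moment M = |Σ|/6 = 3162.5833
R_c = M/A = 3162.5833/293.5000 = 10.7754 mm
θ = 230° = 4.014257 rad
V = θ·R_c·A = 4.014257·10.7754·293.5000 = 12695.423 mm³

Volume = 12695.423 mm³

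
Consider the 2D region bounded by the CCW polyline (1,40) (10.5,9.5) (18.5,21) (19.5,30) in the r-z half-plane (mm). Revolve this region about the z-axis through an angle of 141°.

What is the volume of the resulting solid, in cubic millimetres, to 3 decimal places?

Volume = 7169.874 mm³

Profile (r,z), 4 vertices: (1,40) (10.5,9.5) (18.5,21) (19.5,30)
edge 0: (1,40)→(10.5,9.5)  cross = 1·9.5 − 10.5·40 = -410.5000; (r_i+r_j)·cross = 11.5·-410.5000 = -4720.7500
edge 1: (10.5,9.5)→(18.5,21)  cross = 10.5·21 − 18.5·9.5 = 44.7500; (r_i+r_j)·cross = 29·44.7500 = 1297.7500
edge 2: (18.5,21)→(19.5,30)  cross = 18.5·30 − 19.5·21 = 145.5000; (r_i+r_j)·cross = 38·145.5000 = 5529.0000
edge 3: (19.5,30)→(1,40)  cross = 19.5·40 − 1·30 = 750.0000; (r_i+r_j)·cross = 20.5·750.0000 = 15375.0000
Σcross = 529.7500 → A = |Σcross|/2 = 264.8750 mm²
Σ(r_i+r_j)·cross = 17481.0000 → first moment M = |Σ|/6 = 2913.5000
R_c = M/A = 2913.5000/264.8750 = 10.9995 mm
θ = 141° = 2.460914 rad
V = θ·R_c·A = 2.460914·10.9995·264.8750 = 7169.874 mm³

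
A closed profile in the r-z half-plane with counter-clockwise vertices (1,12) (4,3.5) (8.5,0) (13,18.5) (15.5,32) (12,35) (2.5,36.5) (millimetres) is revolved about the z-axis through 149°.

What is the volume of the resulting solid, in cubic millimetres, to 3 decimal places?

Profile (r,z), 7 vertices: (1,12) (4,3.5) (8.5,0) (13,18.5) (15.5,32) (12,35) (2.5,36.5)
edge 0: (1,12)→(4,3.5)  cross = 1·3.5 − 4·12 = -44.5000; (r_i+r_j)·cross = 5·-44.5000 = -222.5000
edge 1: (4,3.5)→(8.5,0)  cross = 4·0 − 8.5·3.5 = -29.7500; (r_i+r_j)·cross = 12.5·-29.7500 = -371.8750
edge 2: (8.5,0)→(13,18.5)  cross = 8.5·18.5 − 13·0 = 157.2500; (r_i+r_j)·cross = 21.5·157.2500 = 3380.8750
edge 3: (13,18.5)→(15.5,32)  cross = 13·32 − 15.5·18.5 = 129.2500; (r_i+r_j)·cross = 28.5·129.2500 = 3683.6250
edge 4: (15.5,32)→(12,35)  cross = 15.5·35 − 12·32 = 158.5000; (r_i+r_j)·cross = 27.5·158.5000 = 4358.7500
edge 5: (12,35)→(2.5,36.5)  cross = 12·36.5 − 2.5·35 = 350.5000; (r_i+r_j)·cross = 14.5·350.5000 = 5082.2500
edge 6: (2.5,36.5)→(1,12)  cross = 2.5·12 − 1·36.5 = -6.5000; (r_i+r_j)·cross = 3.5·-6.5000 = -22.7500
Σcross = 714.7500 → A = |Σcross|/2 = 357.3750 mm²
Σ(r_i+r_j)·cross = 15888.3750 → first moment M = |Σ|/6 = 2648.0625
R_c = M/A = 2648.0625/357.3750 = 7.4098 mm
θ = 149° = 2.600541 rad
V = θ·R_c·A = 2.600541·7.4098·357.3750 = 6886.394 mm³

Volume = 6886.394 mm³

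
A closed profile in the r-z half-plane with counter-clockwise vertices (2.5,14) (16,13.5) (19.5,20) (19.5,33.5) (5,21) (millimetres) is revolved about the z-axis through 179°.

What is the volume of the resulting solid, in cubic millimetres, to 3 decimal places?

Profile (r,z), 5 vertices: (2.5,14) (16,13.5) (19.5,20) (19.5,33.5) (5,21)
edge 0: (2.5,14)→(16,13.5)  cross = 2.5·13.5 − 16·14 = -190.2500; (r_i+r_j)·cross = 18.5·-190.2500 = -3519.6250
edge 1: (16,13.5)→(19.5,20)  cross = 16·20 − 19.5·13.5 = 56.7500; (r_i+r_j)·cross = 35.5·56.7500 = 2014.6250
edge 2: (19.5,20)→(19.5,33.5)  cross = 19.5·33.5 − 19.5·20 = 263.2500; (r_i+r_j)·cross = 39·263.2500 = 10266.7500
edge 3: (19.5,33.5)→(5,21)  cross = 19.5·21 − 5·33.5 = 242.0000; (r_i+r_j)·cross = 24.5·242.0000 = 5929.0000
edge 4: (5,21)→(2.5,14)  cross = 5·14 − 2.5·21 = 17.5000; (r_i+r_j)·cross = 7.5·17.5000 = 131.2500
Σcross = 389.2500 → A = |Σcross|/2 = 194.6250 mm²
Σ(r_i+r_j)·cross = 14822.0000 → first moment M = |Σ|/6 = 2470.3333
R_c = M/A = 2470.3333/194.6250 = 12.6928 mm
θ = 179° = 3.124139 rad
V = θ·R_c·A = 3.124139·12.6928·194.6250 = 7717.666 mm³

Volume = 7717.666 mm³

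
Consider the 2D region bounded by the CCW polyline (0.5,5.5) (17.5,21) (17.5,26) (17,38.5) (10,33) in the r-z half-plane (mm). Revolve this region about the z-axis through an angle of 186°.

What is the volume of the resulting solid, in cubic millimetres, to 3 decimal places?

Volume = 7937.572 mm³

Profile (r,z), 5 vertices: (0.5,5.5) (17.5,21) (17.5,26) (17,38.5) (10,33)
edge 0: (0.5,5.5)→(17.5,21)  cross = 0.5·21 − 17.5·5.5 = -85.7500; (r_i+r_j)·cross = 18·-85.7500 = -1543.5000
edge 1: (17.5,21)→(17.5,26)  cross = 17.5·26 − 17.5·21 = 87.5000; (r_i+r_j)·cross = 35·87.5000 = 3062.5000
edge 2: (17.5,26)→(17,38.5)  cross = 17.5·38.5 − 17·26 = 231.7500; (r_i+r_j)·cross = 34.5·231.7500 = 7995.3750
edge 3: (17,38.5)→(10,33)  cross = 17·33 − 10·38.5 = 176.0000; (r_i+r_j)·cross = 27·176.0000 = 4752.0000
edge 4: (10,33)→(0.5,5.5)  cross = 10·5.5 − 0.5·33 = 38.5000; (r_i+r_j)·cross = 10.5·38.5000 = 404.2500
Σcross = 448.0000 → A = |Σcross|/2 = 224.0000 mm²
Σ(r_i+r_j)·cross = 14670.6250 → first moment M = |Σ|/6 = 2445.1042
R_c = M/A = 2445.1042/224.0000 = 10.9156 mm
θ = 186° = 3.246312 rad
V = θ·R_c·A = 3.246312·10.9156·224.0000 = 7937.572 mm³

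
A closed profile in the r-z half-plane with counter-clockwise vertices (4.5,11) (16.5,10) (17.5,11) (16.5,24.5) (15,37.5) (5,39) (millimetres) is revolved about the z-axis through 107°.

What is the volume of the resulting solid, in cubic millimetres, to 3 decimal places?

Profile (r,z), 6 vertices: (4.5,11) (16.5,10) (17.5,11) (16.5,24.5) (15,37.5) (5,39)
edge 0: (4.5,11)→(16.5,10)  cross = 4.5·10 − 16.5·11 = -136.5000; (r_i+r_j)·cross = 21·-136.5000 = -2866.5000
edge 1: (16.5,10)→(17.5,11)  cross = 16.5·11 − 17.5·10 = 6.5000; (r_i+r_j)·cross = 34·6.5000 = 221.0000
edge 2: (17.5,11)→(16.5,24.5)  cross = 17.5·24.5 − 16.5·11 = 247.2500; (r_i+r_j)·cross = 34·247.2500 = 8406.5000
edge 3: (16.5,24.5)→(15,37.5)  cross = 16.5·37.5 − 15·24.5 = 251.2500; (r_i+r_j)·cross = 31.5·251.2500 = 7914.3750
edge 4: (15,37.5)→(5,39)  cross = 15·39 − 5·37.5 = 397.5000; (r_i+r_j)·cross = 20·397.5000 = 7950.0000
edge 5: (5,39)→(4.5,11)  cross = 5·11 − 4.5·39 = -120.5000; (r_i+r_j)·cross = 9.5·-120.5000 = -1144.7500
Σcross = 645.5000 → A = |Σcross|/2 = 322.7500 mm²
Σ(r_i+r_j)·cross = 20480.6250 → first moment M = |Σ|/6 = 3413.4375
R_c = M/A = 3413.4375/322.7500 = 10.5761 mm
θ = 107° = 1.867502 rad
V = θ·R_c·A = 1.867502·10.5761·322.7500 = 6374.602 mm³

Volume = 6374.602 mm³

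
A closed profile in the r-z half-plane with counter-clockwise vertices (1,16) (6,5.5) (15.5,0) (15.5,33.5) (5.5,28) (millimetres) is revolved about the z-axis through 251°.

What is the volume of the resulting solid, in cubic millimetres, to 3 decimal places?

Profile (r,z), 5 vertices: (1,16) (6,5.5) (15.5,0) (15.5,33.5) (5.5,28)
edge 0: (1,16)→(6,5.5)  cross = 1·5.5 − 6·16 = -90.5000; (r_i+r_j)·cross = 7·-90.5000 = -633.5000
edge 1: (6,5.5)→(15.5,0)  cross = 6·0 − 15.5·5.5 = -85.2500; (r_i+r_j)·cross = 21.5·-85.2500 = -1832.8750
edge 2: (15.5,0)→(15.5,33.5)  cross = 15.5·33.5 − 15.5·0 = 519.2500; (r_i+r_j)·cross = 31·519.2500 = 16096.7500
edge 3: (15.5,33.5)→(5.5,28)  cross = 15.5·28 − 5.5·33.5 = 249.7500; (r_i+r_j)·cross = 21·249.7500 = 5244.7500
edge 4: (5.5,28)→(1,16)  cross = 5.5·16 − 1·28 = 60.0000; (r_i+r_j)·cross = 6.5·60.0000 = 390.0000
Σcross = 653.2500 → A = |Σcross|/2 = 326.6250 mm²
Σ(r_i+r_j)·cross = 19265.1250 → first moment M = |Σ|/6 = 3210.8542
R_c = M/A = 3210.8542/326.6250 = 9.8304 mm
θ = 251° = 4.380776 rad
V = θ·R_c·A = 4.380776·9.8304·326.6250 = 14066.034 mm³

Volume = 14066.034 mm³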